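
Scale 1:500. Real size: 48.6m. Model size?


Model size = real / scale
= 48.6 / 500
= 0.0972 m

0.0972 m


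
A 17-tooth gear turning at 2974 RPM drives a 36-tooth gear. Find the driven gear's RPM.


Gear ratio = 17:36 = 17:36
RPM_B = RPM_A × (teeth_A / teeth_B)
= 2974 × (17/36)
= 1404.4 RPM

1404.4 RPM


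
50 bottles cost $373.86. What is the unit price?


Unit rate = total / quantity
= 373.86 / 50
= $7.48 per unit

$7.48 per unit


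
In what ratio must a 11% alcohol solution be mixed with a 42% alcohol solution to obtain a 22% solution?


Let x parts of 11% mix with y parts of 42%.
11x + 42y = 22(x + y)
11x + 42y = 22x + 22y
x(11 - 22) = y(22 - 42)
x/y = (42 - 22)/(22 - 11) = 20/11
Simplify: 20:11
= 20:11

20:11


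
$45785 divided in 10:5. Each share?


Total parts = 10 + 5 = 15
Part 1: 45785 × 10/15 = 30523.33
Part 2: 45785 × 5/15 = 15261.67
= Part 1: $30523.33, Part 2: $15261.67

Part 1: $30523.33, Part 2: $15261.67


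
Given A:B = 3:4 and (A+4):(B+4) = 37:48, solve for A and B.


Let A = 3k, B = 4k.
(3k + 4) / (4k + 4) = 37/48
Cross-multiply: 48(3k + 4) = 37(4k + 4)
144k + 192 = 148k + 148
144k - 148k = 148 - 192
-4k = -44
k = -44/-4 = 11
A = 3×11 = 33, B = 4×11 = 44
= A = 33, B = 44

A = 33, B = 44


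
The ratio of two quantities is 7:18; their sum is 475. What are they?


Let A = 7k, B = 18k.
7k + 18k = 475
25k = 475 → k = 475/25 = 19
A = 7×19 = 133, B = 18×19 = 342
= A = 133, B = 342

A = 133, B = 342


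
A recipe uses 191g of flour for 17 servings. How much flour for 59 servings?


Direct proportion: y/x = constant
k = 191/17 ≈ 11.2353
y₂ = k × 59 = 191 × 59 / 17 = 11269/17
≈ 662.88

662.88


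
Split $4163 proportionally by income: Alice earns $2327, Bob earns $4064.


Total income = 2327 + 4064 = $6391
Alice: $4163 × 2327/6391 = $1515.77
Bob: $4163 × 4064/6391 = $2647.23
= Alice: $1515.77, Bob: $2647.23

Alice: $1515.77, Bob: $2647.23


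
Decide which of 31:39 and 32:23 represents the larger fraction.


31/39 = 0.7949
32/23 = 1.3913
0.7949 < 1.3913, so 31:39 is less
= 32:23

32:23


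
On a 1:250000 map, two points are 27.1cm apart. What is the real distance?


Real distance = map distance × scale
= 27.1cm × 250000
= 6775000 cm = 67750.0 m
= 67.750 km

67.750 km


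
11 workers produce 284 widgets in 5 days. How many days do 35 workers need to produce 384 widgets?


Days ∝ work / workers, so d₂ = d₁ × (m₁/m₂) × (w₂/w₁)
Workers factor (inverse): 11/35 ≈ 0.3143
Work factor (direct): 384/284 ≈ 1.3521
d₂ = 5 × 11/35 × 384/284 = (5 × 11 × 384) / (35 × 284) = 21120/9940
≈ 2.12 days

2.12 days


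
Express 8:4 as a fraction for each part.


Total parts = 8 + 4 = 12
First part: 8/12 = 2/3
Second part: 4/12 = 1/3
= 2/3 and 1/3

2/3 and 1/3


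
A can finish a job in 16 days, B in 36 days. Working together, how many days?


Rate of A = 1/16 per day
Rate of B = 1/36 per day
Combined rate = 1/16 + 1/36 = 52/576 ≈ 0.0903 per day
Days = 1 / combined rate = 576/52
≈ 11.08 days

11.08 days


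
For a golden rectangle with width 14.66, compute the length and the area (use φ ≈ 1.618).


φ = (1 + √5) / 2 ≈ 1.618
Length = width × φ = 14.66 × 1.618 = 23.71988
≈ 23.72
Area = width × length = 14.66 × 23.71988 = 347.7334408 ≈ 347.73
= Length: 23.72, Area: 347.73

Length: 23.72, Area: 347.73


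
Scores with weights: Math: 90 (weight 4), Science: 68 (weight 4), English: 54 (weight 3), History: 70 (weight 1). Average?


Numerator = 90×4 + 68×4 + 54×3 + 70×1
= 360 + 272 + 162 + 70
= 864
Total weight = 12
Weighted avg = 864/12
= 72.00

72.00


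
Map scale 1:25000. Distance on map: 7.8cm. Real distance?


Real distance = map distance × scale
= 7.8cm × 25000
= 195000 cm = 1950.0 m
= 1.950 km

1.950 km


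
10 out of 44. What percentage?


Percentage = (part / whole) × 100
= (10 / 44) × 100
≈ 22.73%

22.73%


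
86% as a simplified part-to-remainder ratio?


86% means 86 parts out of 100; remainder = 14
Part : remainder = 86:14
GCD = 2
= 43:7

43:7


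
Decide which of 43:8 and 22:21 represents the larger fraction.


43/8 = 5.3750
22/21 = 1.0476
5.3750 > 1.0476, so 43:8 is greater
= 43:8

43:8


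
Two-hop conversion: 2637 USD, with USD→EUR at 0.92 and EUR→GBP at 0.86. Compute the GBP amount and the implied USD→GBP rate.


Step 1: 2637 USD × 0.92 = 2426.04 EUR
Step 2: 2426.04 EUR × 0.86 = 2086.39 GBP
Implied rate USD→GBP = 0.92 × 0.86 = 0.7912
= 2086.39 GBP; implied rate 0.7912 GBP/USD

2086.39 GBP; implied rate 0.7912 GBP/USD


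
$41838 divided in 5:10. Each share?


Total parts = 5 + 10 = 15
Part 1: 41838 × 5/15 = 13946.00
Part 2: 41838 × 10/15 = 27892.00
= Part 1: $13946.00, Part 2: $27892.00

Part 1: $13946.00, Part 2: $27892.00


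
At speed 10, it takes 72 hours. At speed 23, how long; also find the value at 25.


Inverse proportion: x × y = constant
k = 10 × 72 = 720
At x=23: k/23 = 31.30
At x=25: k/25 = 28.80
= 31.30 and 28.80

31.30 and 28.80


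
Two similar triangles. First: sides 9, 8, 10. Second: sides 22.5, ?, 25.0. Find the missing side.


Scale factor = 22.5/9 = 2.5
Missing side = 8 × 2.5
= 20.0

20.0


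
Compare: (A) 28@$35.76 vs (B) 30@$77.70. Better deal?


Deal A: $35.76/28 = $1.2771/unit
Deal B: $77.70/30 = $2.5900/unit
A is cheaper per unit
= Deal A

Deal A


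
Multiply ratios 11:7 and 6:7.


Compound ratio = (11×6) : (7×7)
= 66:49
GCD = 1
= 66:49

66:49


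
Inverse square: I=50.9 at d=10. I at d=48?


I₁d₁² = I₂d₂²
I₂ = I₁ × (d₁/d₂)²
= 50.9 × (10/48)²
= 50.9 × 100/2304
= 5090/2304
≈ 2.2092

2.2092


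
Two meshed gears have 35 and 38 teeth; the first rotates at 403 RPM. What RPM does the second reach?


Gear ratio = 35:38 = 35:38
RPM_B = RPM_A × (teeth_A / teeth_B)
= 403 × (35/38)
= 371.2 RPM

371.2 RPM


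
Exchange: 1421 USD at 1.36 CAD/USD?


Amount × rate = 1421 × 1.36
= 1932.56 CAD

1932.56 CAD


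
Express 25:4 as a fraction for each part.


Total parts = 25 + 4 = 29
First part: 25/29 = 25/29
Second part: 4/29 = 4/29
= 25/29 and 4/29

25/29 and 4/29


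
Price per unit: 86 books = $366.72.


Unit rate = total / quantity
= 366.72 / 86
= $4.26 per unit

$4.26 per unit


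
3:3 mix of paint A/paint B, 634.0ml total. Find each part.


Total parts = 3 + 3 = 6
paint A: 634.0 × 3/6 = 317.0ml
paint B: 634.0 × 3/6 = 317.0ml
= 317.0ml and 317.0ml

317.0ml and 317.0ml


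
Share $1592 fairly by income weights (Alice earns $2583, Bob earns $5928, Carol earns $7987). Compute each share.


Total income = 2583 + 5928 + 7987 = $16498
Alice: $1592 × 2583/16498 = $249.25
Bob: $1592 × 5928/16498 = $572.03
Carol: $1592 × 7987/16498 = $770.72
= Alice: $249.25, Bob: $572.03, Carol: $770.72

Alice: $249.25, Bob: $572.03, Carol: $770.72


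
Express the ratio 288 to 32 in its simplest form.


GCD(288, 32) = 32
288/32 : 32/32
= 9:1

9:1


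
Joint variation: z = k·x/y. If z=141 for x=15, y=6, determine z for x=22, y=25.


z = k·x/y
Solve for k using the known point: k = z·y/x = 141×6/15 = 846/15 = 56.4000
Now evaluate at x=22, y=25:
z = k × 22 / 25 = (846 × 22) / (15 × 25) = 18612/375
= 49.6320

49.6320


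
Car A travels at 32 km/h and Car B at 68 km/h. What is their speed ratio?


Ratio = 32:68
GCD = 4
Simplified = 8:17
Time ratio (same distance) = 17:8
Speed ratio = 8:17

8:17


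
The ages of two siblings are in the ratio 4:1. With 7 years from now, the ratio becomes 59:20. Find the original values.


Let A = 4k, B = 1k.
(4k + 7) / (1k + 7) = 59/20
Cross-multiply: 20(4k + 7) = 59(1k + 7)
80k + 140 = 59k + 413
80k - 59k = 413 - 140
21k = 273
k = 273/21 = 13
A = 4×13 = 52, B = 1×13 = 13
= A = 52, B = 13

A = 52, B = 13


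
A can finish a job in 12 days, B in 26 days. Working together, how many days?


Rate of A = 1/12 per day
Rate of B = 1/26 per day
Combined rate = 1/12 + 1/26 = 38/312 ≈ 0.1218 per day
Days = 1 / combined rate = 312/38
≈ 8.21 days

8.21 days


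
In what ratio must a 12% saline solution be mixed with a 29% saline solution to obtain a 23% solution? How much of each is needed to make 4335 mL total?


Let x parts of 12% mix with y parts of 29%.
12x + 29y = 23(x + y)
12x + 29y = 23x + 23y
x(12 - 23) = y(23 - 29)
x/y = (29 - 23)/(23 - 12) = 6/11
Simplify: 6:11
Total parts = 17; one part = 4335/17 = 255.00 mL
12% solution: 6×255.00 = 1530.00 mL
29% solution: 11×255.00 = 2805.00 mL
= ratio 6:11; 1530.00 mL and 2805.00 mL

ratio 6:11; 1530.00 mL and 2805.00 mL


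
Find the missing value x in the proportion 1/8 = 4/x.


Cross multiply: 1 × x = 8 × 4
1x = 32
x = 32 / 1
= 32.00

32.00


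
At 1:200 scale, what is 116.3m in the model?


Model size = real / scale
= 116.3 / 200
= 0.5815 m

0.5815 m


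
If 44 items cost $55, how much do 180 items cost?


Direct proportion: y/x = constant
k = 55/44 = 1.2500
y₂ = k × 180 = 55 × 180 / 44 = 9900/44
= 225.00

225.00


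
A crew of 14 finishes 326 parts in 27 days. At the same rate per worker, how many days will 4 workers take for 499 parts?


Days ∝ work / workers, so d₂ = d₁ × (m₁/m₂) × (w₂/w₁)
Workers factor (inverse): 14/4 = 3.5000
Work factor (direct): 499/326 ≈ 1.5307
d₂ = 27 × 14/4 × 499/326 = (27 × 14 × 499) / (4 × 326) = 188622/1304
≈ 144.65 days

144.65 days


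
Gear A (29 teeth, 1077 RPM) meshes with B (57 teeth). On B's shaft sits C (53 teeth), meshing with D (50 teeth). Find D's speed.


Stage 1: RPM_B = RPM_A × t_A/t_B = 1077 × 29/57 = 31233/57 ≈ 547.95
B and C share a shaft → RPM_C = RPM_B
Stage 2: RPM_D = RPM_C × t_C/t_D = RPM_A × (t_A×t_C)/(t_B×t_D)
Overall ratio = (29×53)/(57×50) = 1537/2850
RPM_D = 1077 × 1537/2850 = 1655349/2850
≈ 580.82 RPM

580.82 RPM


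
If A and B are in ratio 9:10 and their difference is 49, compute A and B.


Let A = 9k, B = 10k.
10k - 9k = 49
1k = 49 → k = 49/1 = 49
A = 9×49 = 441, B = 10×49 = 490
= A = 441, B = 490

A = 441, B = 490


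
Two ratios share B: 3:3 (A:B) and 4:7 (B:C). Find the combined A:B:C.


Match B: multiply A:B by 4 → 12:12
Multiply B:C by 3 → 12:21
Combined: 12:12:21
GCD = 3
= 4:4:7

4:4:7


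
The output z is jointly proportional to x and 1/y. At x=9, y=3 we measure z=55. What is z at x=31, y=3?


z = k·x/y
Solve for k using the known point: k = z·y/x = 55×3/9 = 165/9 ≈ 18.3333
Now evaluate at x=31, y=3:
z = k × 31 / 3 = (165 × 31) / (9 × 3) = 5115/27
≈ 189.4444

189.4444


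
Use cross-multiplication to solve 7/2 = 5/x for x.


Cross multiply: 7 × x = 2 × 5
7x = 10
x = 10 / 7
= 1.43

1.43


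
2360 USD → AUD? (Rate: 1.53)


Amount × rate = 2360 × 1.53
= 3610.80 AUD

3610.80 AUD


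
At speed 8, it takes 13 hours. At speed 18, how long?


Inverse proportion: x × y = constant
k = 8 × 13 = 104
y₂ = k / 18 = 104 / 18
= 5.78

5.78


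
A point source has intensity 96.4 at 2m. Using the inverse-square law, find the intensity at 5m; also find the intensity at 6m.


I₁d₁² = I₂d₂²
I at 5m = 96.4 × (2/5)² = 96.4 × 4/25 = 385.6/25 = 15.4240
I at 6m = 96.4 × (2/6)² = 96.4 × 4/36 = 385.6/36 ≈ 10.7111
= 15.4240 and 10.7111

15.4240 and 10.7111


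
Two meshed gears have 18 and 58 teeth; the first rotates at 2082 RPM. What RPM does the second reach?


Gear ratio = 18:58 = 9:29
RPM_B = RPM_A × (teeth_A / teeth_B)
= 2082 × (18/58)
= 646.1 RPM

646.1 RPM


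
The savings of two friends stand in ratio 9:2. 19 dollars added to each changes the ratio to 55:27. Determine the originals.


Let A = 9k, B = 2k.
(9k + 19) / (2k + 19) = 55/27
Cross-multiply: 27(9k + 19) = 55(2k + 19)
243k + 513 = 110k + 1045
243k - 110k = 1045 - 513
133k = 532
k = 532/133 = 4
A = 9×4 = 36, B = 2×4 = 8
= A = 36, B = 8

A = 36, B = 8


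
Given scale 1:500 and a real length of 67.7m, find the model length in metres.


Model size = real / scale
= 67.7 / 500
= 0.1354 m

0.1354 m


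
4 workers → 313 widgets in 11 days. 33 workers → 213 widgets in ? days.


Days ∝ work / workers, so d₂ = d₁ × (m₁/m₂) × (w₂/w₁)
Workers factor (inverse): 4/33 ≈ 0.1212
Work factor (direct): 213/313 ≈ 0.6805
d₂ = 11 × 4/33 × 213/313 = (11 × 4 × 213) / (33 × 313) = 9372/10329
≈ 0.91 days

0.91 days


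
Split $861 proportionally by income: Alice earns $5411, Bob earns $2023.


Total income = 5411 + 2023 = $7434
Alice: $861 × 5411/7434 = $626.70
Bob: $861 × 2023/7434 = $234.30
= Alice: $626.70, Bob: $234.30

Alice: $626.70, Bob: $234.30


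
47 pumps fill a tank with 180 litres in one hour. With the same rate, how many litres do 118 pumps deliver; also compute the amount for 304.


Direct proportion: y/x = constant
k = 180/47 ≈ 3.8298
y at x=118: k × 118 = 180 × 118 / 47 = 21240/47 ≈ 451.91
y at x=304: k × 304 = 180 × 304 / 47 = 54720/47 ≈ 1164.26
= 451.91 and 1164.26

451.91 and 1164.26


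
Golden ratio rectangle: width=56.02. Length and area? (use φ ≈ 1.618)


φ = (1 + √5) / 2 ≈ 1.618
Length = width × φ = 56.02 × 1.618 = 90.64036
≈ 90.64
Area = width × length = 56.02 × 90.64036 = 5077.6729672 ≈ 5077.67
= Length: 90.64, Area: 5077.67

Length: 90.64, Area: 5077.67


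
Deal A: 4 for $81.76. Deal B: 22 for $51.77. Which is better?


Deal A: $81.76/4 = $20.4400/unit
Deal B: $51.77/22 = $2.3532/unit
B is cheaper per unit
= Deal B

Deal B


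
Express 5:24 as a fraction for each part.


Total parts = 5 + 24 = 29
First part: 5/29 = 5/29
Second part: 24/29 = 24/29
= 5/29 and 24/29

5/29 and 24/29


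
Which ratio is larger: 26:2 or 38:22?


26/2 = 13.0000
38/22 = 1.7273
13.0000 > 1.7273, so 26:2 is greater
= 26:2

26:2


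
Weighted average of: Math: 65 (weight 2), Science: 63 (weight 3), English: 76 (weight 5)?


Numerator = 65×2 + 63×3 + 76×5
= 130 + 189 + 380
= 699
Total weight = 10
Weighted avg = 699/10
= 69.90

69.90


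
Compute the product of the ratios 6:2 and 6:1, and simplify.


Compound ratio = (6×6) : (2×1)
= 36:2
GCD = 2
= 18:1

18:1


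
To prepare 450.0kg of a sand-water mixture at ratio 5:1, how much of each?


Total parts = 5 + 1 = 6
sand: 450.0 × 5/6 = 375.0kg
water: 450.0 × 1/6 = 75.0kg
= 375.0kg and 75.0kg

375.0kg and 75.0kg


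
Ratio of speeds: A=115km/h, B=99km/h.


Ratio = 115:99
GCD = 1
Simplified = 115:99
Time ratio (same distance) = 99:115
Speed ratio = 115:99

115:99


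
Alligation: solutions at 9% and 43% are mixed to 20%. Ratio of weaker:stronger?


Let x parts of 9% mix with y parts of 43%.
9x + 43y = 20(x + y)
9x + 43y = 20x + 20y
x(9 - 20) = y(20 - 43)
x/y = (43 - 20)/(20 - 9) = 23/11
Simplify: 23:11
= 23:11

23:11


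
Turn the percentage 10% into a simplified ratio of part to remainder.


10% means 10 parts out of 100; remainder = 90
Part : remainder = 10:90
GCD = 10
= 1:9

1:9


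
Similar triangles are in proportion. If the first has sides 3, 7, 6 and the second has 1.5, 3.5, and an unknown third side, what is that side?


Scale factor = 1.5/3 = 0.5
Missing side = 6 × 0.5
= 3.0

3.0


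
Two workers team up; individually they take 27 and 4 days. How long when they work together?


Rate of A = 1/27 per day
Rate of B = 1/4 per day
Combined rate = 1/27 + 1/4 = 31/108 ≈ 0.2870 per day
Days = 1 / combined rate = 108/31
≈ 3.48 days

3.48 days


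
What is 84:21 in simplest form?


GCD(84, 21) = 21
84/21 : 21/21
= 4:1

4:1


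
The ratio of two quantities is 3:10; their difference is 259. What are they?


Let A = 3k, B = 10k.
10k - 3k = 259
7k = 259 → k = 259/7 = 37
A = 3×37 = 111, B = 10×37 = 370
= A = 111, B = 370

A = 111, B = 370


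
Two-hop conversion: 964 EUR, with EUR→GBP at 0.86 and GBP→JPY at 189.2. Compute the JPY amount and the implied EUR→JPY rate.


Step 1: 964 EUR × 0.86 = 829.04 GBP
Step 2: 829.04 GBP × 189.2 = 156854.37 JPY
Implied rate EUR→JPY = 0.86 × 189.2 = 162.7120
= 156854.37 JPY; implied rate 162.7120 JPY/EUR

156854.37 JPY; implied rate 162.7120 JPY/EUR


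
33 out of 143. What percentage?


Percentage = (part / whole) × 100
= (33 / 143) × 100
≈ 23.08%

23.08%


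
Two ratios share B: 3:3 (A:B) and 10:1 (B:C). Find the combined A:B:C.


Match B: multiply A:B by 10 → 30:30
Multiply B:C by 3 → 30:3
Combined: 30:30:3
GCD = 3
= 10:10:1

10:10:1


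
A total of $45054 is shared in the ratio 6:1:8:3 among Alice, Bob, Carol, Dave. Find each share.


Total parts = 6 + 1 + 8 + 3 = 18
Alice: 45054 × 6/18 = 15018.00
Bob: 45054 × 1/18 = 2503.00
Carol: 45054 × 8/18 = 20024.00
Dave: 45054 × 3/18 = 7509.00
= Alice: $15018.00, Bob: $2503.00, Carol: $20024.00, Dave: $7509.00

Alice: $15018.00, Bob: $2503.00, Carol: $20024.00, Dave: $7509.00


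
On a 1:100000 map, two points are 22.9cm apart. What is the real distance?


Real distance = map distance × scale
= 22.9cm × 100000
= 2290000 cm = 22900.0 m
= 22.900 km

22.900 km


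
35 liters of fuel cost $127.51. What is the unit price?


Unit rate = total / quantity
= 127.51 / 35
= $3.64 per unit

$3.64 per unit


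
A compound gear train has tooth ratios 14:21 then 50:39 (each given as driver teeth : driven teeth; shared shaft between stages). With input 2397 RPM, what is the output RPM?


Stage 1: RPM_B = RPM_A × t_A/t_B = 2397 × 14/21 = 33558/21 = 1598.00
B and C share a shaft → RPM_C = RPM_B
Stage 2: RPM_D = RPM_C × t_C/t_D = RPM_A × (t_A×t_C)/(t_B×t_D)
Overall ratio = (14×50)/(21×39) = 700/819
RPM_D = 2397 × 700/819 = 1677900/819
≈ 2048.72 RPM

2048.72 RPM


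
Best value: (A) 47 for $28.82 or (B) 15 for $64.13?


Deal A: $28.82/47 = $0.6132/unit
Deal B: $64.13/15 = $4.2753/unit
A is cheaper per unit
= Deal A

Deal A


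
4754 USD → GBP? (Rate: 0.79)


Amount × rate = 4754 × 0.79
= 3755.66 GBP

3755.66 GBP


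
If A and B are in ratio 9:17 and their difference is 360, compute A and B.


Let A = 9k, B = 17k.
17k - 9k = 360
8k = 360 → k = 360/8 = 45
A = 9×45 = 405, B = 17×45 = 765
= A = 405, B = 765

A = 405, B = 765


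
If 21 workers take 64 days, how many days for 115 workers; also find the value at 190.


Inverse proportion: x × y = constant
k = 21 × 64 = 1344
At x=115: k/115 = 11.69
At x=190: k/190 = 7.07
= 11.69 and 7.07

11.69 and 7.07


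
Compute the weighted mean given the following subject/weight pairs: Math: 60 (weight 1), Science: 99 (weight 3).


Numerator = 60×1 + 99×3
= 60 + 297
= 357
Total weight = 4
Weighted avg = 357/4
= 89.25

89.25


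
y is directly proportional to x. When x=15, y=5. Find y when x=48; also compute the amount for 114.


Direct proportion: y/x = constant
k = 5/15 ≈ 0.3333
y at x=48: k × 48 = 5 × 48 / 15 = 240/15 = 16.00
y at x=114: k × 114 = 5 × 114 / 15 = 570/15 = 38.00
= 16.00 and 38.00

16.00 and 38.00


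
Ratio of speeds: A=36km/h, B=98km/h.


Ratio = 36:98
GCD = 2
Simplified = 18:49
Time ratio (same distance) = 49:18
Speed ratio = 18:49

18:49


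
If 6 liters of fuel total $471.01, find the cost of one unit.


Unit rate = total / quantity
= 471.01 / 6
= $78.50 per unit

$78.50 per unit


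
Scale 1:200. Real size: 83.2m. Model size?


Model size = real / scale
= 83.2 / 200
= 0.4160 m

0.4160 m


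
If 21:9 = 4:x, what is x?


Cross multiply: 21 × x = 9 × 4
21x = 36
x = 36 / 21
= 1.71

1.71


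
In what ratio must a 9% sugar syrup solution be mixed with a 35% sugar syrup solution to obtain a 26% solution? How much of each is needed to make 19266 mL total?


Let x parts of 9% mix with y parts of 35%.
9x + 35y = 26(x + y)
9x + 35y = 26x + 26y
x(9 - 26) = y(26 - 35)
x/y = (35 - 26)/(26 - 9) = 9/17
Simplify: 9:17
Total parts = 26; one part = 19266/26 = 741.00 mL
9% solution: 9×741.00 = 6669.00 mL
35% solution: 17×741.00 = 12597.00 mL
= ratio 9:17; 6669.00 mL and 12597.00 mL

ratio 9:17; 6669.00 mL and 12597.00 mL


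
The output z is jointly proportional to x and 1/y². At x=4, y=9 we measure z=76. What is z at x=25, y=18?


z = k·x/y²
Solve for k using the known point: k = z·y²/x = 76×81/4 = 6156/4 = 1539.0000
Now evaluate at x=25, y=18:
z = k × 25 / 324 = (6156 × 25) / (4 × 324) = 153900/1296
= 118.7500

118.7500


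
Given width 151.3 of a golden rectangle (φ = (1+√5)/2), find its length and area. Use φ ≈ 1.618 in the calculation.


φ = (1 + √5) / 2 ≈ 1.618
Length = width × φ = 151.3 × 1.618 = 244.8034
≈ 244.80
Area = width × length = 151.3 × 244.8034 = 37038.75442 ≈ 37038.75
= Length: 244.80, Area: 37038.75

Length: 244.80, Area: 37038.75


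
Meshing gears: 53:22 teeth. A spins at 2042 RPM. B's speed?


Gear ratio = 53:22 = 53:22
RPM_B = RPM_A × (teeth_A / teeth_B)
= 2042 × (53/22)
= 4919.4 RPM

4919.4 RPM


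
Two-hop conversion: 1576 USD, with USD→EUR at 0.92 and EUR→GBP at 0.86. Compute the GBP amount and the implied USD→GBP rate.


Step 1: 1576 USD × 0.92 = 1449.92 EUR
Step 2: 1449.92 EUR × 0.86 = 1246.93 GBP
Implied rate USD→GBP = 0.92 × 0.86 = 0.7912
= 1246.93 GBP; implied rate 0.7912 GBP/USD

1246.93 GBP; implied rate 0.7912 GBP/USD


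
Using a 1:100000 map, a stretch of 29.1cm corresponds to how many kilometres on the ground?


Real distance = map distance × scale
= 29.1cm × 100000
= 2910000 cm = 29100.0 m
= 29.100 km

29.100 km


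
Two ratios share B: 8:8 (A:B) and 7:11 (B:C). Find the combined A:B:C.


Match B: multiply A:B by 7 → 56:56
Multiply B:C by 8 → 56:88
Combined: 56:56:88
GCD = 8
= 7:7:11

7:7:11


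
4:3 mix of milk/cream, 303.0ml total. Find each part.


Total parts = 4 + 3 = 7
milk: 303.0 × 4/7 = 173.1ml
cream: 303.0 × 3/7 = 129.9ml
= 173.1ml and 129.9ml

173.1ml and 129.9ml


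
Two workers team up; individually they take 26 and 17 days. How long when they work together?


Rate of A = 1/26 per day
Rate of B = 1/17 per day
Combined rate = 1/26 + 1/17 = 43/442 ≈ 0.0973 per day
Days = 1 / combined rate = 442/43
≈ 10.28 days

10.28 days


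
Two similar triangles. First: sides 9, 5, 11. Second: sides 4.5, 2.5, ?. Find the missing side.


Scale factor = 4.5/9 = 0.5
Missing side = 11 × 0.5
= 5.5

5.5


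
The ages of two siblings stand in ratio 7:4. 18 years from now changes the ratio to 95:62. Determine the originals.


Let A = 7k, B = 4k.
(7k + 18) / (4k + 18) = 95/62
Cross-multiply: 62(7k + 18) = 95(4k + 18)
434k + 1116 = 380k + 1710
434k - 380k = 1710 - 1116
54k = 594
k = 594/54 = 11
A = 7×11 = 77, B = 4×11 = 44
= A = 77, B = 44

A = 77, B = 44


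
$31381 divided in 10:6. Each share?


Total parts = 10 + 6 = 16
Part 1: 31381 × 10/16 = 19613.13
Part 2: 31381 × 6/16 = 11767.88
= Part 1: $19613.13, Part 2: $11767.88

Part 1: $19613.13, Part 2: $11767.88


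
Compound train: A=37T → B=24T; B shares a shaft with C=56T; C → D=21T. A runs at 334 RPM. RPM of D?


Stage 1: RPM_B = RPM_A × t_A/t_B = 334 × 37/24 = 12358/24 ≈ 514.92
B and C share a shaft → RPM_C = RPM_B
Stage 2: RPM_D = RPM_C × t_C/t_D = RPM_A × (t_A×t_C)/(t_B×t_D)
Overall ratio = (37×56)/(24×21) = 2072/504
RPM_D = 334 × 2072/504 = 692048/504
≈ 1373.11 RPM

1373.11 RPM


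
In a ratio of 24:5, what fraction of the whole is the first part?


Total parts = 24 + 5 = 29
First part: 24/29 = 24/29
= 24/29

24/29


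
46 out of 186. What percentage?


Percentage = (part / whole) × 100
= (46 / 186) × 100
≈ 24.73%

24.73%


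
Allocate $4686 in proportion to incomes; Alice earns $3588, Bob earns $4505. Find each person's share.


Total income = 3588 + 4505 = $8093
Alice: $4686 × 3588/8093 = $2077.52
Bob: $4686 × 4505/8093 = $2608.48
= Alice: $2077.52, Bob: $2608.48

Alice: $2077.52, Bob: $2608.48


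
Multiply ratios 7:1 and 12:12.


Compound ratio = (7×12) : (1×12)
= 84:12
GCD = 12
= 7:1

7:1


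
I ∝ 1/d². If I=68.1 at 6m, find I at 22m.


I₁d₁² = I₂d₂²
I₂ = I₁ × (d₁/d₂)²
= 68.1 × (6/22)²
= 68.1 × 36/484
= 2451.6/484
≈ 5.0653

5.0653


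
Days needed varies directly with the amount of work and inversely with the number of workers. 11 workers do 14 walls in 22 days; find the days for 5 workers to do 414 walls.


Days ∝ work / workers, so d₂ = d₁ × (m₁/m₂) × (w₂/w₁)
Workers factor (inverse): 11/5 = 2.2000
Work factor (direct): 414/14 ≈ 29.5714
d₂ = 22 × 11/5 × 414/14 = (22 × 11 × 414) / (5 × 14) = 100188/70
≈ 1431.26 days

1431.26 days


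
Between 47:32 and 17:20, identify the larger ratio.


47/32 = 1.4688
17/20 = 0.8500
1.4688 > 0.8500, so 47:32 is greater
= 47:32

47:32


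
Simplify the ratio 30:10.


GCD(30, 10) = 10
30/10 : 10/10
= 3:1

3:1


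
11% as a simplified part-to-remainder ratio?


11% means 11 parts out of 100; remainder = 89
Part : remainder = 11:89
GCD = 1
= 11:89

11:89


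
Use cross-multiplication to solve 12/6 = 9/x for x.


Cross multiply: 12 × x = 6 × 9
12x = 54
x = 54 / 12
= 4.50

4.50


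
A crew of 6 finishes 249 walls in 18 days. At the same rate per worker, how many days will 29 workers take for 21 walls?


Days ∝ work / workers, so d₂ = d₁ × (m₁/m₂) × (w₂/w₁)
Workers factor (inverse): 6/29 ≈ 0.2069
Work factor (direct): 21/249 ≈ 0.0843
d₂ = 18 × 6/29 × 21/249 = (18 × 6 × 21) / (29 × 249) = 2268/7221
≈ 0.31 days

0.31 days


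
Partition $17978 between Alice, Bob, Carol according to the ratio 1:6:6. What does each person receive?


Total parts = 1 + 6 + 6 = 13
Alice: 17978 × 1/13 = 1382.92
Bob: 17978 × 6/13 = 8297.54
Carol: 17978 × 6/13 = 8297.54
= Alice: $1382.92, Bob: $8297.54, Carol: $8297.54

Alice: $1382.92, Bob: $8297.54, Carol: $8297.54


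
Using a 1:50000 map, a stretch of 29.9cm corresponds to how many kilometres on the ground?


Real distance = map distance × scale
= 29.9cm × 50000
= 1495000 cm = 14950.0 m
= 14.950 km

14.950 km


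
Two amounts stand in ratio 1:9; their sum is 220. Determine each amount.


Let A = 1k, B = 9k.
1k + 9k = 220
10k = 220 → k = 220/10 = 22
A = 1×22 = 22, B = 9×22 = 198
= A = 22, B = 198

A = 22, B = 198


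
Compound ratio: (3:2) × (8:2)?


Compound ratio = (3×8) : (2×2)
= 24:4
GCD = 4
= 6:1

6:1


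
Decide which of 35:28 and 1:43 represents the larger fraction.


35/28 = 1.2500
1/43 = 0.0233
1.2500 > 0.0233, so 35:28 is greater
= 35:28

35:28


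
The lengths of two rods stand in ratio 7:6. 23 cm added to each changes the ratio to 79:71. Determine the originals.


Let A = 7k, B = 6k.
(7k + 23) / (6k + 23) = 79/71
Cross-multiply: 71(7k + 23) = 79(6k + 23)
497k + 1633 = 474k + 1817
497k - 474k = 1817 - 1633
23k = 184
k = 184/23 = 8
A = 7×8 = 56, B = 6×8 = 48
= A = 56, B = 48

A = 56, B = 48


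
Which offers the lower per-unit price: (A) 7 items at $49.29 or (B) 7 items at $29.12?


Deal A: $49.29/7 = $7.0414/unit
Deal B: $29.12/7 = $4.1600/unit
B is cheaper per unit
= Deal B

Deal B


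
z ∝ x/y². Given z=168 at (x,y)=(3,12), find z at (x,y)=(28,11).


z = k·x/y²
Solve for k using the known point: k = z·y²/x = 168×144/3 = 24192/3 = 8064.0000
Now evaluate at x=28, y=11:
z = k × 28 / 121 = (24192 × 28) / (3 × 121) = 677376/363
≈ 1866.0496

1866.0496


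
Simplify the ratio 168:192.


GCD(168, 192) = 24
168/24 : 192/24
= 7:8

7:8


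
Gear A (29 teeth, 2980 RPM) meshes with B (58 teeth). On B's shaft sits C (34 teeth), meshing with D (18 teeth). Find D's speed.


Stage 1: RPM_B = RPM_A × t_A/t_B = 2980 × 29/58 = 86420/58 = 1490.00
B and C share a shaft → RPM_C = RPM_B
Stage 2: RPM_D = RPM_C × t_C/t_D = RPM_A × (t_A×t_C)/(t_B×t_D)
Overall ratio = (29×34)/(58×18) = 986/1044
RPM_D = 2980 × 986/1044 = 2938280/1044
≈ 2814.44 RPM

2814.44 RPM


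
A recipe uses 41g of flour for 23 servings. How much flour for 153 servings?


Direct proportion: y/x = constant
k = 41/23 ≈ 1.7826
y₂ = k × 153 = 41 × 153 / 23 = 6273/23
≈ 272.74

272.74


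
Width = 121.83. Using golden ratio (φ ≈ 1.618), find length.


φ = (1 + √5) / 2 ≈ 1.618
Length = width × φ = 121.83 × 1.618 = 197.12094
≈ 197.12

197.12


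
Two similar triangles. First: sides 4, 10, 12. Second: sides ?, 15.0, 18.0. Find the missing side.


Scale factor = 15.0/10 = 1.5
Missing side = 4 × 1.5
= 6.0

6.0


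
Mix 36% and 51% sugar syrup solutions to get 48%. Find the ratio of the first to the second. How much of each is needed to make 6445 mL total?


Let x parts of 36% mix with y parts of 51%.
36x + 51y = 48(x + y)
36x + 51y = 48x + 48y
x(36 - 48) = y(48 - 51)
x/y = (51 - 48)/(48 - 36) = 3/12
Simplify: 1:4
Total parts = 5; one part = 6445/5 = 1289.00 mL
36% solution: 1×1289.00 = 1289.00 mL
51% solution: 4×1289.00 = 5156.00 mL
= ratio 1:4; 1289.00 mL and 5156.00 mL

ratio 1:4; 1289.00 mL and 5156.00 mL


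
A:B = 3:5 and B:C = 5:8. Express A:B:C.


Match B: multiply A:B by 5 → 15:25
Multiply B:C by 5 → 25:40
Combined: 15:25:40
GCD = 5
= 3:5:8

3:5:8


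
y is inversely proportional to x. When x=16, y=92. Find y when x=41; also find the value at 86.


Inverse proportion: x × y = constant
k = 16 × 92 = 1472
At x=41: k/41 = 35.90
At x=86: k/86 = 17.12
= 35.90 and 17.12

35.90 and 17.12


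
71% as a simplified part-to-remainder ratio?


71% means 71 parts out of 100; remainder = 29
Part : remainder = 71:29
GCD = 1
= 71:29

71:29


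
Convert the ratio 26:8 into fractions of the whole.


Total parts = 26 + 8 = 34
First part: 26/34 = 13/17
Second part: 8/34 = 4/17
= 13/17 and 4/17

13/17 and 4/17


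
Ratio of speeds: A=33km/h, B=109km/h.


Ratio = 33:109
GCD = 1
Simplified = 33:109
Time ratio (same distance) = 109:33
Speed ratio = 33:109

33:109


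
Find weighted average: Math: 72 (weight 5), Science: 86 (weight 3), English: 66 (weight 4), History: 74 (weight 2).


Numerator = 72×5 + 86×3 + 66×4 + 74×2
= 360 + 258 + 264 + 148
= 1030
Total weight = 14
Weighted avg = 1030/14
= 73.57

73.57


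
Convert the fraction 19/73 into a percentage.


Percentage = (part / whole) × 100
= (19 / 73) × 100
≈ 26.03%

26.03%


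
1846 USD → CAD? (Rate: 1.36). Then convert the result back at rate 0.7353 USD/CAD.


Amount × rate = 1846 × 1.36 = 2510.56 CAD
Round-trip: 2510.56 × 0.7353 = 1846.01 USD
= 2510.56 CAD, then 1846.01 USD

2510.56 CAD, then 1846.01 USD


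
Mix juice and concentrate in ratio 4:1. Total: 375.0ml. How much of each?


Total parts = 4 + 1 = 5
juice: 375.0 × 4/5 = 300.0ml
concentrate: 375.0 × 1/5 = 75.0ml
= 300.0ml and 75.0ml

300.0ml and 75.0ml


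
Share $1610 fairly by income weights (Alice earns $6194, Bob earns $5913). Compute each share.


Total income = 6194 + 5913 = $12107
Alice: $1610 × 6194/12107 = $823.68
Bob: $1610 × 5913/12107 = $786.32
= Alice: $823.68, Bob: $786.32

Alice: $823.68, Bob: $786.32


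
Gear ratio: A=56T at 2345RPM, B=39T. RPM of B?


Gear ratio = 56:39 = 56:39
RPM_B = RPM_A × (teeth_A / teeth_B)
= 2345 × (56/39)
= 3367.2 RPM

3367.2 RPM


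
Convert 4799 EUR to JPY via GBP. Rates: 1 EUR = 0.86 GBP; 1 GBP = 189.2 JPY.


Step 1: 4799 EUR × 0.86 = 4127.14 GBP
Step 2: 4127.14 GBP × 189.2 = 780854.89 JPY
Implied rate EUR→JPY = 0.86 × 189.2 = 162.7120
= 780854.89 JPY

780854.89 JPY


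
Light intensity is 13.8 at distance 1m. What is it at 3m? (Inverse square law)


I₁d₁² = I₂d₂²
I₂ = I₁ × (d₁/d₂)²
= 13.8 × (1/3)²
= 13.8 × 1/9
= 13.8/9
≈ 1.5333

1.5333


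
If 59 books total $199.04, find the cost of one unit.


Unit rate = total / quantity
= 199.04 / 59
= $3.37 per unit

$3.37 per unit


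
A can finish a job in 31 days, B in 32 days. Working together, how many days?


Rate of A = 1/31 per day
Rate of B = 1/32 per day
Combined rate = 1/31 + 1/32 = 63/992 ≈ 0.0635 per day
Days = 1 / combined rate = 992/63
≈ 15.75 days

15.75 days


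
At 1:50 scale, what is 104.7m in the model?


Model size = real / scale
= 104.7 / 50
= 2.0940 m

2.0940 m


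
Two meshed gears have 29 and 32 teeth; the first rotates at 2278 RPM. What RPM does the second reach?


Gear ratio = 29:32 = 29:32
RPM_B = RPM_A × (teeth_A / teeth_B)
= 2278 × (29/32)
= 2064.4 RPM

2064.4 RPM


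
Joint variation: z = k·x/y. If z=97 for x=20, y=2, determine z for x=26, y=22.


z = k·x/y
Solve for k using the known point: k = z·y/x = 97×2/20 = 194/20 = 9.7000
Now evaluate at x=26, y=22:
z = k × 26 / 22 = (194 × 26) / (20 × 22) = 5044/440
≈ 11.4636

11.4636


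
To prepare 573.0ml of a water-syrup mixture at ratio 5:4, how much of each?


Total parts = 5 + 4 = 9
water: 573.0 × 5/9 = 318.3ml
syrup: 573.0 × 4/9 = 254.7ml
= 318.3ml and 254.7ml

318.3ml and 254.7ml


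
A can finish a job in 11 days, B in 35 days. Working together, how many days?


Rate of A = 1/11 per day
Rate of B = 1/35 per day
Combined rate = 1/11 + 1/35 = 46/385 ≈ 0.1195 per day
Days = 1 / combined rate = 385/46
≈ 8.37 days

8.37 days


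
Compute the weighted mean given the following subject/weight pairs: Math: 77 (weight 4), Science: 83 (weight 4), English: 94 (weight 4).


Numerator = 77×4 + 83×4 + 94×4
= 308 + 332 + 376
= 1016
Total weight = 12
Weighted avg = 1016/12
= 84.67

84.67


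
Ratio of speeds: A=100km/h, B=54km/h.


Ratio = 100:54
GCD = 2
Simplified = 50:27
Time ratio (same distance) = 27:50
Speed ratio = 50:27

50:27


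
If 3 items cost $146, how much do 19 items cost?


Direct proportion: y/x = constant
k = 146/3 ≈ 48.6667
y₂ = k × 19 = 146 × 19 / 3 = 2774/3
≈ 924.67

924.67


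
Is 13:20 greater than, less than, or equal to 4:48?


13/20 = 0.6500
4/48 = 0.0833
0.6500 > 0.0833, so 13:20 is greater
= greater than

greater than


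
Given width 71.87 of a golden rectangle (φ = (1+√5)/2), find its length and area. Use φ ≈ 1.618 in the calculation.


φ = (1 + √5) / 2 ≈ 1.618
Length = width × φ = 71.87 × 1.618 = 116.28566
≈ 116.29
Area = width × length = 71.87 × 116.28566 = 8357.4503842 ≈ 8357.45
= Length: 116.29, Area: 8357.45

Length: 116.29, Area: 8357.45


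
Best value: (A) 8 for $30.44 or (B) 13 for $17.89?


Deal A: $30.44/8 = $3.8050/unit
Deal B: $17.89/13 = $1.3762/unit
B is cheaper per unit
= Deal B

Deal B


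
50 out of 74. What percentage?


Percentage = (part / whole) × 100
= (50 / 74) × 100
≈ 67.57%

67.57%


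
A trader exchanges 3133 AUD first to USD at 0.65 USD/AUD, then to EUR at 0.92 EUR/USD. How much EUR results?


Step 1: 3133 AUD × 0.65 = 2036.45 USD
Step 2: 2036.45 USD × 0.92 = 1873.53 EUR
Implied rate AUD→EUR = 0.65 × 0.92 = 0.5980
= 1873.53 EUR

1873.53 EUR


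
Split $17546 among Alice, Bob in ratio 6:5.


Total parts = 6 + 5 = 11
Alice: 17546 × 6/11 = 9570.55
Bob: 17546 × 5/11 = 7975.45
= Alice: $9570.55, Bob: $7975.45

Alice: $9570.55, Bob: $7975.45


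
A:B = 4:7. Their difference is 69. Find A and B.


Let A = 4k, B = 7k.
7k - 4k = 69
3k = 69 → k = 69/3 = 23
A = 4×23 = 92, B = 7×23 = 161
= A = 92, B = 161

A = 92, B = 161


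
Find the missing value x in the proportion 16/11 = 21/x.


Cross multiply: 16 × x = 11 × 21
16x = 231
x = 231 / 16
= 14.44

14.44


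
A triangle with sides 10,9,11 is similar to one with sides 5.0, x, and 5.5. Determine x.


Scale factor = 5.0/10 = 0.5
Missing side = 9 × 0.5
= 4.5

4.5


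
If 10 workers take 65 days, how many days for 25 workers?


Inverse proportion: x × y = constant
k = 10 × 65 = 650
y₂ = k / 25 = 650 / 25
= 26.00

26.00


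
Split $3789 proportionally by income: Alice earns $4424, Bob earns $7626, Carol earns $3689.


Total income = 4424 + 7626 + 3689 = $15739
Alice: $3789 × 4424/15739 = $1065.03
Bob: $3789 × 7626/15739 = $1835.88
Carol: $3789 × 3689/15739 = $888.09
= Alice: $1065.03, Bob: $1835.88, Carol: $888.09

Alice: $1065.03, Bob: $1835.88, Carol: $888.09


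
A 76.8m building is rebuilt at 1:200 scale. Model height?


Model size = real / scale
= 76.8 / 200
= 0.3840 m

0.3840 m


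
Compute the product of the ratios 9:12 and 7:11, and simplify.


Compound ratio = (9×7) : (12×11)
= 63:132
GCD = 3
= 21:44

21:44


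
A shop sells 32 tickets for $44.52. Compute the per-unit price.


Unit rate = total / quantity
= 44.52 / 32
= $1.39 per unit

$1.39 per unit


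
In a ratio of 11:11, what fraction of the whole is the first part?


Total parts = 11 + 11 = 22
First part: 11/22 = 1/2
= 1/2

1/2


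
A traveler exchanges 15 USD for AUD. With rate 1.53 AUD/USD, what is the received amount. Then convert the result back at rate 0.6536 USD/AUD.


Amount × rate = 15 × 1.53 = 22.95 AUD
Round-trip: 22.95 × 0.6536 = 15.00 USD
= 22.95 AUD, then 15.00 USD

22.95 AUD, then 15.00 USD


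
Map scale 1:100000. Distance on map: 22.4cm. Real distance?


Real distance = map distance × scale
= 22.4cm × 100000
= 2240000 cm = 22400.0 m
= 22.400 km

22.400 km


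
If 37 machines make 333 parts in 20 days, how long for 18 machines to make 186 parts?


Days ∝ work / workers, so d₂ = d₁ × (m₁/m₂) × (w₂/w₁)
Workers factor (inverse): 37/18 ≈ 2.0556
Work factor (direct): 186/333 ≈ 0.5586
d₂ = 20 × 37/18 × 186/333 = (20 × 37 × 186) / (18 × 333) = 137640/5994
≈ 22.96 days

22.96 days


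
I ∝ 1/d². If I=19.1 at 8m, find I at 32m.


I₁d₁² = I₂d₂²
I₂ = I₁ × (d₁/d₂)²
= 19.1 × (8/32)²
= 19.1 × 64/1024
= 1222.4/1024
≈ 1.1938

1.1938


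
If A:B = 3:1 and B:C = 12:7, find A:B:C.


Match B: multiply A:B by 12 → 36:12
Multiply B:C by 1 → 12:7
Combined: 36:12:7
GCD = 1
= 36:12:7

36:12:7


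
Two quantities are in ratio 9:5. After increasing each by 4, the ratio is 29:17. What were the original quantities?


Let A = 9k, B = 5k.
(9k + 4) / (5k + 4) = 29/17
Cross-multiply: 17(9k + 4) = 29(5k + 4)
153k + 68 = 145k + 116
153k - 145k = 116 - 68
8k = 48
k = 48/8 = 6
A = 9×6 = 54, B = 5×6 = 30
= A = 54, B = 30

A = 54, B = 30


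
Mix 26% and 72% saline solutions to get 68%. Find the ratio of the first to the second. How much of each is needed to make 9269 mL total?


Let x parts of 26% mix with y parts of 72%.
26x + 72y = 68(x + y)
26x + 72y = 68x + 68y
x(26 - 68) = y(68 - 72)
x/y = (72 - 68)/(68 - 26) = 4/42
Simplify: 2:21
Total parts = 23; one part = 9269/23 = 403.00 mL
26% solution: 2×403.00 = 806.00 mL
72% solution: 21×403.00 = 8463.00 mL
= ratio 2:21; 806.00 mL and 8463.00 mL

ratio 2:21; 806.00 mL and 8463.00 mL


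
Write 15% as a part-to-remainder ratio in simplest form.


15% means 15 parts out of 100; remainder = 85
Part : remainder = 15:85
GCD = 5
= 3:17

3:17


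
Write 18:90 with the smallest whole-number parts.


GCD(18, 90) = 18
18/18 : 90/18
= 1:5

1:5


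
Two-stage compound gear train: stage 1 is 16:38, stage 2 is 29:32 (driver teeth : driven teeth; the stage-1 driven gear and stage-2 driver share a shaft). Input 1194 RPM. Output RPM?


Stage 1: RPM_B = RPM_A × t_A/t_B = 1194 × 16/38 = 19104/38 ≈ 502.74
B and C share a shaft → RPM_C = RPM_B
Stage 2: RPM_D = RPM_C × t_C/t_D = RPM_A × (t_A×t_C)/(t_B×t_D)
Overall ratio = (16×29)/(38×32) = 464/1216
RPM_D = 1194 × 464/1216 = 554016/1216
≈ 455.61 RPM

455.61 RPM


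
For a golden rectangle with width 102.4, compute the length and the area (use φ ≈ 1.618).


φ = (1 + √5) / 2 ≈ 1.618
Length = width × φ = 102.4 × 1.618 = 165.6832
≈ 165.68
Area = width × length = 102.4 × 165.6832 = 16965.95968 ≈ 16965.96
= Length: 165.68, Area: 16965.96

Length: 165.68, Area: 16965.96


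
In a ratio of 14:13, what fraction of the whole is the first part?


Total parts = 14 + 13 = 27
First part: 14/27 = 14/27
= 14/27

14/27
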